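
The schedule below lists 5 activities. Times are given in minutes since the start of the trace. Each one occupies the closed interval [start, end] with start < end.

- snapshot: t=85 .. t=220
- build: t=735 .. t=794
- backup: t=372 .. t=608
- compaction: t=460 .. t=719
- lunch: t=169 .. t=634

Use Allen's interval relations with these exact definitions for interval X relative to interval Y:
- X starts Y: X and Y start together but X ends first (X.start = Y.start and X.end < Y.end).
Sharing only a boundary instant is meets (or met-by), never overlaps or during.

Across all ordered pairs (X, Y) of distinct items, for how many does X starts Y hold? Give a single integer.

Checking all 20 ordered pairs for relation 'starts'; matching pairs in alphabetical order:
No pair satisfies it.
Count: 0.

0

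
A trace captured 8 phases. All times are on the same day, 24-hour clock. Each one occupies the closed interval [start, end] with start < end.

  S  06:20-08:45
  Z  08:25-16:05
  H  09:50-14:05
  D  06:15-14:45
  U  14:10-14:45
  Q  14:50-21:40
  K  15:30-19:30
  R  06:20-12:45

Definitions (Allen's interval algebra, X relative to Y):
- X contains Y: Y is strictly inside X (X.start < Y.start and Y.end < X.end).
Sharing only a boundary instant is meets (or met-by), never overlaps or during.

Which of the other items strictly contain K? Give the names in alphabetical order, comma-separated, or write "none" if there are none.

Q

Target K = [15:30, 19:30].
D [06:15, 14:45] → before → no.
H [09:50, 14:05] → before → no.
Q [14:50, 21:40] → contains → yes.
R [06:20, 12:45] → before → no.
S [06:20, 08:45] → before → no.
U [14:10, 14:45] → before → no.
Z [08:25, 16:05] → overlaps → no.
Result: Q.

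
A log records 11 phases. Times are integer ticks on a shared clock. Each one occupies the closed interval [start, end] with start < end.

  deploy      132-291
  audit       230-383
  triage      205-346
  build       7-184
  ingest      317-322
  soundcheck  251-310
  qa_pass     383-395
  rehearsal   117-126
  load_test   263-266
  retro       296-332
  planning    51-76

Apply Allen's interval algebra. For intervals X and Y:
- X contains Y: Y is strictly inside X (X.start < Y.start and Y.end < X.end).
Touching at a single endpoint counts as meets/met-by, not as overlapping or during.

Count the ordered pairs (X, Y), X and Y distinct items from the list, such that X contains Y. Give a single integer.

13

Checking all 110 ordered pairs for relation 'contains'; matching pairs in alphabetical order:
(audit, ingest): audit contains ingest ✓
(audit, load_test): audit contains load_test ✓
(audit, retro): audit contains retro ✓
(audit, soundcheck): audit contains soundcheck ✓
(build, planning): build contains planning ✓
(build, rehearsal): build contains rehearsal ✓
(deploy, load_test): deploy contains load_test ✓
(retro, ingest): retro contains ingest ✓
(soundcheck, load_test): soundcheck contains load_test ✓
(triage, ingest): triage contains ingest ✓
(triage, load_test): triage contains load_test ✓
(triage, retro): triage contains retro ✓
(triage, soundcheck): triage contains soundcheck ✓
Count: 13.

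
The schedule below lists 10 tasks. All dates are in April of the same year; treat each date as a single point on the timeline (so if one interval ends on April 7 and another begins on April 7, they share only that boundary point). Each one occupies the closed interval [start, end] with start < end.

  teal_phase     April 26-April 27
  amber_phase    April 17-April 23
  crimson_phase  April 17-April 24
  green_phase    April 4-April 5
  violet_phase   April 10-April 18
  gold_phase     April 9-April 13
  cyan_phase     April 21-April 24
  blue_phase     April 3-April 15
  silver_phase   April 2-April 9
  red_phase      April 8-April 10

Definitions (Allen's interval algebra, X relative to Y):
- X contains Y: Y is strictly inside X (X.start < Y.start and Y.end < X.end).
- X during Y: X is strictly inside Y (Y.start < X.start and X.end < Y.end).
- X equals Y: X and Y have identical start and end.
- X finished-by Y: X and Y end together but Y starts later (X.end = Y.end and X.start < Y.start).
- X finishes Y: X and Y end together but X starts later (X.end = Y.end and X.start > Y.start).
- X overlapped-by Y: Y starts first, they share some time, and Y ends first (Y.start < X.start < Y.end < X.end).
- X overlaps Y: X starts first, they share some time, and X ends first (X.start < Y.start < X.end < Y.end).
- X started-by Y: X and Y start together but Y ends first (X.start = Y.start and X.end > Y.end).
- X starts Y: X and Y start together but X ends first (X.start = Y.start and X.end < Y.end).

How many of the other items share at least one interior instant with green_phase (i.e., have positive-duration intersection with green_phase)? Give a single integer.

2

Target green_phase = [April 4, April 5].
amber_phase [April 17, April 23] → after → no.
blue_phase [April 3, April 15] → contains → counts.
crimson_phase [April 17, April 24] → after → no.
cyan_phase [April 21, April 24] → after → no.
gold_phase [April 9, April 13] → after → no.
red_phase [April 8, April 10] → after → no.
silver_phase [April 2, April 9] → contains → counts.
teal_phase [April 26, April 27] → after → no.
violet_phase [April 10, April 18] → after → no.
Total: 2.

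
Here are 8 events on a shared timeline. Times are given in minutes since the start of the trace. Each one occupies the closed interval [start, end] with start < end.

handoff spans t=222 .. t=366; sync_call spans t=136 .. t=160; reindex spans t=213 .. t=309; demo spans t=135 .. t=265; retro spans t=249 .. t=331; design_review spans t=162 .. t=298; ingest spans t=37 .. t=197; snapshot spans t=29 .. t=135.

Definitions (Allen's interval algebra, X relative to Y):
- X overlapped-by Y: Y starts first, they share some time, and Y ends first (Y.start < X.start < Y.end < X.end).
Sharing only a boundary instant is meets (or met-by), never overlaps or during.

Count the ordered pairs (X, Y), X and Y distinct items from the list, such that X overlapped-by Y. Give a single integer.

Checking all 56 ordered pairs for relation 'overlapped-by'; matching pairs in alphabetical order:
(demo, ingest): demo overlapped-by ingest ✓
(design_review, demo): design_review overlapped-by demo ✓
(design_review, ingest): design_review overlapped-by ingest ✓
(handoff, demo): handoff overlapped-by demo ✓
(handoff, design_review): handoff overlapped-by design_review ✓
(handoff, reindex): handoff overlapped-by reindex ✓
(ingest, snapshot): ingest overlapped-by snapshot ✓
(reindex, demo): reindex overlapped-by demo ✓
(reindex, design_review): reindex overlapped-by design_review ✓
(retro, demo): retro overlapped-by demo ✓
(retro, design_review): retro overlapped-by design_review ✓
(retro, reindex): retro overlapped-by reindex ✓
Count: 12.

12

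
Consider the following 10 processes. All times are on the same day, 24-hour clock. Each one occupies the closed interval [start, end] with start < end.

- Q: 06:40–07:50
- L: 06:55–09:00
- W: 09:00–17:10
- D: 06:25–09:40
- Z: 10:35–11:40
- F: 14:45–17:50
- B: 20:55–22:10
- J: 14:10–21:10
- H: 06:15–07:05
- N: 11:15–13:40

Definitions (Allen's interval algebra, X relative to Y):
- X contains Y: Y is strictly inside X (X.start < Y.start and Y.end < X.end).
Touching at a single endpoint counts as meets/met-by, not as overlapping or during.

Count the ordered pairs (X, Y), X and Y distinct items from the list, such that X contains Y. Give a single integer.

Checking all 90 ordered pairs for relation 'contains'; matching pairs in alphabetical order:
(D, L): D contains L ✓
(D, Q): D contains Q ✓
(J, F): J contains F ✓
(W, N): W contains N ✓
(W, Z): W contains Z ✓
Count: 5.

5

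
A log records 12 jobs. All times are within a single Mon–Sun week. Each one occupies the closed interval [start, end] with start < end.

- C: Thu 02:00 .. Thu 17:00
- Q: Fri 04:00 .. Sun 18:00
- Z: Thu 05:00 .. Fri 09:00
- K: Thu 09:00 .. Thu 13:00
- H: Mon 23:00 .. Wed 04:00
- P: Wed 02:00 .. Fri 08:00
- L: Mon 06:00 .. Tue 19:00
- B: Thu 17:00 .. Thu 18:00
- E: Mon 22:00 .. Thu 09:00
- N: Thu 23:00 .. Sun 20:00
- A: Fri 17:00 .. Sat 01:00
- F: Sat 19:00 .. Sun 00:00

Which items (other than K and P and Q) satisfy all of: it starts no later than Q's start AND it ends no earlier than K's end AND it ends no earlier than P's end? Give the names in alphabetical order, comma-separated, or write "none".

N, Z

Conditions: its start is no later than Q's start (X.start <= Fri 04:00) AND its end is no earlier than K's end (X.end >= Thu 13:00) AND its end is no earlier than P's end (X.end >= Fri 08:00).
A: start Fri 17:00 <= Fri 04:00? ✗; end Sat 01:00 >= Thu 13:00? ✓; end Sat 01:00 >= Fri 08:00? ✓ → no.
B: start Thu 17:00 <= Fri 04:00? ✓; end Thu 18:00 >= Thu 13:00? ✓; end Thu 18:00 >= Fri 08:00? ✗ → no.
C: start Thu 02:00 <= Fri 04:00? ✓; end Thu 17:00 >= Thu 13:00? ✓; end Thu 17:00 >= Fri 08:00? ✗ → no.
E: start Mon 22:00 <= Fri 04:00? ✓; end Thu 09:00 >= Thu 13:00? ✗; end Thu 09:00 >= Fri 08:00? ✗ → no.
F: start Sat 19:00 <= Fri 04:00? ✗; end Sun 00:00 >= Thu 13:00? ✓; end Sun 00:00 >= Fri 08:00? ✓ → no.
H: start Mon 23:00 <= Fri 04:00? ✓; end Wed 04:00 >= Thu 13:00? ✗; end Wed 04:00 >= Fri 08:00? ✗ → no.
L: start Mon 06:00 <= Fri 04:00? ✓; end Tue 19:00 >= Thu 13:00? ✗; end Tue 19:00 >= Fri 08:00? ✗ → no.
N: start Thu 23:00 <= Fri 04:00? ✓; end Sun 20:00 >= Thu 13:00? ✓; end Sun 20:00 >= Fri 08:00? ✓ → yes.
Z: start Thu 05:00 <= Fri 04:00? ✓; end Fri 09:00 >= Thu 13:00? ✓; end Fri 09:00 >= Fri 08:00? ✓ → yes.
Result: N, Z.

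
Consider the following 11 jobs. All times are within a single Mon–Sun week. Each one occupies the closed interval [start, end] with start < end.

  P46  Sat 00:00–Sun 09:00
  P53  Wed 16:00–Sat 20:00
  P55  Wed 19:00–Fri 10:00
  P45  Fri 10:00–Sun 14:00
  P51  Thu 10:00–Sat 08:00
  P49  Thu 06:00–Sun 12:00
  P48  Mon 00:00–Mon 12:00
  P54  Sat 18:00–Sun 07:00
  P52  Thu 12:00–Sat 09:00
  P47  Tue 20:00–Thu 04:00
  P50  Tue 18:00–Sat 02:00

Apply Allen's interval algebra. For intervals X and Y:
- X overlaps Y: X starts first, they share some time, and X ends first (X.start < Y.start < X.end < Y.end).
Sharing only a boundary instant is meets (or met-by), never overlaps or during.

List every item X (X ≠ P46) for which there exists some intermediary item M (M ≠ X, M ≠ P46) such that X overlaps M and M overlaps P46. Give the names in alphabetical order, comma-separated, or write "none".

P47, P50, P51, P55

Target P46 = [Sat 00:00, Sun 09:00].
Intermediaries M with M overlaps P46: P50, P51, P52, P53.
Via P50 — items with X overlaps P50: none.
Via P51 — items with X overlaps P51: P50, P55.
Via P52 — items with X overlaps P52: P50, P51, P55.
Via P53 — items with X overlaps P53: P47, P50.
Union: P47, P50, P51, P55.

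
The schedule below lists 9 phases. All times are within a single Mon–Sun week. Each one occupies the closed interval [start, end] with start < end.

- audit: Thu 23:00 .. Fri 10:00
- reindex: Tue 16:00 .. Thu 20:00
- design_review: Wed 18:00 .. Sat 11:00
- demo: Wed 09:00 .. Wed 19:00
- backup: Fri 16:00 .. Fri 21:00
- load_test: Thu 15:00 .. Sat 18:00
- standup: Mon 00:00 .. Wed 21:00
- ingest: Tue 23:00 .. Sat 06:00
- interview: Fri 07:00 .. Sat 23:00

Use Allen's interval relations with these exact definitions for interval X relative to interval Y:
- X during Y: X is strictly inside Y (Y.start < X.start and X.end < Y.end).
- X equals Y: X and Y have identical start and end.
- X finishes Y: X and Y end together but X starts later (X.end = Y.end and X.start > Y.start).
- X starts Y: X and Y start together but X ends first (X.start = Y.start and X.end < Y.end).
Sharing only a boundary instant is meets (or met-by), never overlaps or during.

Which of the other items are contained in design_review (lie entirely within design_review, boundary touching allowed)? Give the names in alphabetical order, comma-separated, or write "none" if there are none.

Target design_review = [Wed 18:00, Sat 11:00].
audit [Thu 23:00, Fri 10:00] → during → yes.
backup [Fri 16:00, Fri 21:00] → during → yes.
demo [Wed 09:00, Wed 19:00] → overlaps → no.
ingest [Tue 23:00, Sat 06:00] → overlaps → no.
interview [Fri 07:00, Sat 23:00] → overlapped-by → no.
load_test [Thu 15:00, Sat 18:00] → overlapped-by → no.
reindex [Tue 16:00, Thu 20:00] → overlaps → no.
standup [Mon 00:00, Wed 21:00] → overlaps → no.
Result: audit, backup.

audit, backup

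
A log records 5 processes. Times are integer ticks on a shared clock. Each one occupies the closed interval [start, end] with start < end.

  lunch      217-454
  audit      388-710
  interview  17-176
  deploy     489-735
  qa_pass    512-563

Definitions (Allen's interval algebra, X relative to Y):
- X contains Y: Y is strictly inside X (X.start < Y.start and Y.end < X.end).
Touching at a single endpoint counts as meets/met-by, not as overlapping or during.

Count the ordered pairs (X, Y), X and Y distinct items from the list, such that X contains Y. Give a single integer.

2

Checking all 20 ordered pairs for relation 'contains'; matching pairs in alphabetical order:
(audit, qa_pass): audit contains qa_pass ✓
(deploy, qa_pass): deploy contains qa_pass ✓
Count: 2.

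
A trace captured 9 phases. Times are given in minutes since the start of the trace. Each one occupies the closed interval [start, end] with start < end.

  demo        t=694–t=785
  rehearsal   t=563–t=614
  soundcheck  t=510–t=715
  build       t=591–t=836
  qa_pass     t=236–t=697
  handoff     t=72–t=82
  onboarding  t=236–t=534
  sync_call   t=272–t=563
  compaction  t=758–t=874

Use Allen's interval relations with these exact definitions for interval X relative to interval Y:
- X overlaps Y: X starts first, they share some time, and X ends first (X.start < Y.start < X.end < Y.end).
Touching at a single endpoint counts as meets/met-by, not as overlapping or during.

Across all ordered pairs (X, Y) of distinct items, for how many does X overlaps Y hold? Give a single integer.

Checking all 72 ordered pairs for relation 'overlaps'; matching pairs in alphabetical order:
(build, compaction): build overlaps compaction ✓
(demo, compaction): demo overlaps compaction ✓
(onboarding, soundcheck): onboarding overlaps soundcheck ✓
(onboarding, sync_call): onboarding overlaps sync_call ✓
(qa_pass, build): qa_pass overlaps build ✓
(qa_pass, demo): qa_pass overlaps demo ✓
(qa_pass, soundcheck): qa_pass overlaps soundcheck ✓
(rehearsal, build): rehearsal overlaps build ✓
(soundcheck, build): soundcheck overlaps build ✓
(soundcheck, demo): soundcheck overlaps demo ✓
(sync_call, soundcheck): sync_call overlaps soundcheck ✓
Count: 11.

11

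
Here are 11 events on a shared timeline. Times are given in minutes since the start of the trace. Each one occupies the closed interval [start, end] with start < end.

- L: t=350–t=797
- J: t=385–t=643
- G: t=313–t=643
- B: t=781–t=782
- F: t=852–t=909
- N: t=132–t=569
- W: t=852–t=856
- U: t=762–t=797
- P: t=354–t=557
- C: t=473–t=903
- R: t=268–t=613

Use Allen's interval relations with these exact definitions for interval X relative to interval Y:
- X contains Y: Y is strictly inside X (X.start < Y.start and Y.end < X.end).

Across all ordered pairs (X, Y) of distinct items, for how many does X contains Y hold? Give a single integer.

Checking all 110 ordered pairs for relation 'contains'; matching pairs in alphabetical order:
(C, B): C contains B ✓
(C, U): C contains U ✓
(C, W): C contains W ✓
(G, P): G contains P ✓
(L, B): L contains B ✓
(L, J): L contains J ✓
(L, P): L contains P ✓
(N, P): N contains P ✓
(R, P): R contains P ✓
(U, B): U contains B ✓
Count: 10.

10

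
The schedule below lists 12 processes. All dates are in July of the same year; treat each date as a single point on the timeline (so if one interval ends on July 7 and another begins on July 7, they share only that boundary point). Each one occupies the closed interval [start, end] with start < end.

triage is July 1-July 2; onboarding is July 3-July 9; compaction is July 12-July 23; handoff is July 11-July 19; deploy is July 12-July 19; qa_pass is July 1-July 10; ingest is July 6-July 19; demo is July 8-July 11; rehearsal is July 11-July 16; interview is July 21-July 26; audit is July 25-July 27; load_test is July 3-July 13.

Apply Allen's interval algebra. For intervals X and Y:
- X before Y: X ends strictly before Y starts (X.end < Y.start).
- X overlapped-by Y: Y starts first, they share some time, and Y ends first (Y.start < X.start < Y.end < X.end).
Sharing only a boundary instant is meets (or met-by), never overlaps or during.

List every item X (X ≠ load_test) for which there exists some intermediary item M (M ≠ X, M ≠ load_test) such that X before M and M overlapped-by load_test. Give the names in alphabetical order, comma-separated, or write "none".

demo, onboarding, qa_pass, triage

Target load_test = [July 3, July 13].
Intermediaries M with M overlapped-by load_test: compaction, deploy, handoff, ingest, rehearsal.
Via compaction — items with X before compaction: demo, onboarding, qa_pass, triage.
Via deploy — items with X before deploy: demo, onboarding, qa_pass, triage.
Via handoff — items with X before handoff: onboarding, qa_pass, triage.
Via ingest — items with X before ingest: triage.
Via rehearsal — items with X before rehearsal: onboarding, qa_pass, triage.
Union: demo, onboarding, qa_pass, triage.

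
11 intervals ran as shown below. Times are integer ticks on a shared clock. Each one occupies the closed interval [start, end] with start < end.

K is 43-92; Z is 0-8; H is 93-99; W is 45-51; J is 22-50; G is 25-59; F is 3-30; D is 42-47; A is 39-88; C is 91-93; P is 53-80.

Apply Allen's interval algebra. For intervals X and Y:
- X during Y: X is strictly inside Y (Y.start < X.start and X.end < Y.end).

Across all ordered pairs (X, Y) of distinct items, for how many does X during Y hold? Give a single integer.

Checking all 110 ordered pairs for relation 'during'; matching pairs in alphabetical order:
(D, A): D during A ✓
(D, G): D during G ✓
(D, J): D during J ✓
(P, A): P during A ✓
(P, K): P during K ✓
(W, A): W during A ✓
(W, G): W during G ✓
(W, K): W during K ✓
Count: 8.

8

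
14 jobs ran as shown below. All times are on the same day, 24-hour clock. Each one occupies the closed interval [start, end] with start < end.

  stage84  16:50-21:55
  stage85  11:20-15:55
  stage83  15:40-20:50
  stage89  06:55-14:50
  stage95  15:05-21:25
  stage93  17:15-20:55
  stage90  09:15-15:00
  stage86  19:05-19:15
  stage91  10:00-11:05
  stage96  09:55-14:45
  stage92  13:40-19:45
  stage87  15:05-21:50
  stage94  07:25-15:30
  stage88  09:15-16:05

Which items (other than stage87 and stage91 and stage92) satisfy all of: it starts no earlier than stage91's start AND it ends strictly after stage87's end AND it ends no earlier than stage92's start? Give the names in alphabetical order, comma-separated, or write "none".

stage84

Conditions: its start is no earlier than stage91's start (X.start >= 10:00) AND its end is strictly after stage87's end (X.end > 21:50) AND its end is no earlier than stage92's start (X.end >= 13:40).
stage83: start 15:40 >= 10:00? ✓; end 20:50 > 21:50? ✗; end 20:50 >= 13:40? ✓ → no.
stage84: start 16:50 >= 10:00? ✓; end 21:55 > 21:50? ✓; end 21:55 >= 13:40? ✓ → yes.
stage85: start 11:20 >= 10:00? ✓; end 15:55 > 21:50? ✗; end 15:55 >= 13:40? ✓ → no.
stage86: start 19:05 >= 10:00? ✓; end 19:15 > 21:50? ✗; end 19:15 >= 13:40? ✓ → no.
stage88: start 09:15 >= 10:00? ✗; end 16:05 > 21:50? ✗; end 16:05 >= 13:40? ✓ → no.
stage89: start 06:55 >= 10:00? ✗; end 14:50 > 21:50? ✗; end 14:50 >= 13:40? ✓ → no.
stage90: start 09:15 >= 10:00? ✗; end 15:00 > 21:50? ✗; end 15:00 >= 13:40? ✓ → no.
stage93: start 17:15 >= 10:00? ✓; end 20:55 > 21:50? ✗; end 20:55 >= 13:40? ✓ → no.
stage94: start 07:25 >= 10:00? ✗; end 15:30 > 21:50? ✗; end 15:30 >= 13:40? ✓ → no.
stage95: start 15:05 >= 10:00? ✓; end 21:25 > 21:50? ✗; end 21:25 >= 13:40? ✓ → no.
stage96: start 09:55 >= 10:00? ✗; end 14:45 > 21:50? ✗; end 14:45 >= 13:40? ✓ → no.
Result: stage84.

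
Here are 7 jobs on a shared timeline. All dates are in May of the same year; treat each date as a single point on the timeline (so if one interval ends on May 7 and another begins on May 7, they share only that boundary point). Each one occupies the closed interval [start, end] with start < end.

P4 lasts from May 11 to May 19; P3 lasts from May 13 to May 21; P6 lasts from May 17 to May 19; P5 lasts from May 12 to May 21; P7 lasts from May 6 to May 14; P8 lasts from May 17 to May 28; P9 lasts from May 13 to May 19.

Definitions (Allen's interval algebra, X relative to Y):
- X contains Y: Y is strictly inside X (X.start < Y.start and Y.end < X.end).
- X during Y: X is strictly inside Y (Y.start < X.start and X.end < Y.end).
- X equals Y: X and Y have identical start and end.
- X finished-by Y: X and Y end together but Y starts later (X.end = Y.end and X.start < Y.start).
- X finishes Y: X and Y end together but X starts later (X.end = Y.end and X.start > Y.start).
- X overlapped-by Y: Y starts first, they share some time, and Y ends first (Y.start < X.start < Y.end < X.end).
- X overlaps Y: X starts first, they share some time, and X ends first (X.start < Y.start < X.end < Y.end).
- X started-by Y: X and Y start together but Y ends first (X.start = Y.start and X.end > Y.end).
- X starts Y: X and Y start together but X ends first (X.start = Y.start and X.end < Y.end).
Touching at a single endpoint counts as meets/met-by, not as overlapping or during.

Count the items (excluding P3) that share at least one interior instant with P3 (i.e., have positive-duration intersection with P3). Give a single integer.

Target P3 = [May 13, May 21].
P4 [May 11, May 19] → overlaps → counts.
P5 [May 12, May 21] → finished-by → counts.
P6 [May 17, May 19] → during → counts.
P7 [May 6, May 14] → overlaps → counts.
P8 [May 17, May 28] → overlapped-by → counts.
P9 [May 13, May 19] → starts → counts.
Total: 6.

6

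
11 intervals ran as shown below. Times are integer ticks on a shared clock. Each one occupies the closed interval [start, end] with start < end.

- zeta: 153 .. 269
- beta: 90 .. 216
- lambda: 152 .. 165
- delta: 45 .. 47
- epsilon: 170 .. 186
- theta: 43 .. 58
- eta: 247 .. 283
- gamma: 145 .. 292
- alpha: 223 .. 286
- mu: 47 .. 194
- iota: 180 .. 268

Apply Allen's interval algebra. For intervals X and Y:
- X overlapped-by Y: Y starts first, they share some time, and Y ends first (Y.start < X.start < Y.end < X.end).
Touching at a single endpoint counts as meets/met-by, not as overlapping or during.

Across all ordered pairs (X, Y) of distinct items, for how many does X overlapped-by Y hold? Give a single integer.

14

Checking all 110 ordered pairs for relation 'overlapped-by'; matching pairs in alphabetical order:
(alpha, iota): alpha overlapped-by iota ✓
(alpha, zeta): alpha overlapped-by zeta ✓
(beta, mu): beta overlapped-by mu ✓
(eta, iota): eta overlapped-by iota ✓
(eta, zeta): eta overlapped-by zeta ✓
(gamma, beta): gamma overlapped-by beta ✓
(gamma, mu): gamma overlapped-by mu ✓
(iota, beta): iota overlapped-by beta ✓
(iota, epsilon): iota overlapped-by epsilon ✓
(iota, mu): iota overlapped-by mu ✓
(mu, theta): mu overlapped-by theta ✓
(zeta, beta): zeta overlapped-by beta ✓
(zeta, lambda): zeta overlapped-by lambda ✓
(zeta, mu): zeta overlapped-by mu ✓
Count: 14.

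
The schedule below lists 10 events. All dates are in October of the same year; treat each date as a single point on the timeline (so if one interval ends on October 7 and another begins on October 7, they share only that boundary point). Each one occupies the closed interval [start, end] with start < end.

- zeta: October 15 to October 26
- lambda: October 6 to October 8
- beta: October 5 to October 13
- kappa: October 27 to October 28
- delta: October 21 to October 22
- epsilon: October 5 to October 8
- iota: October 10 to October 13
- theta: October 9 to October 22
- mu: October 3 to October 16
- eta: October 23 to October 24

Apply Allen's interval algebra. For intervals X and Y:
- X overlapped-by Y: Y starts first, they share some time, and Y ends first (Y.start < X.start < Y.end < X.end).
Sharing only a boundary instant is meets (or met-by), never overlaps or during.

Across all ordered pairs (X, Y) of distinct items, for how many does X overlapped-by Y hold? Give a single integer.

Checking all 90 ordered pairs for relation 'overlapped-by'; matching pairs in alphabetical order:
(theta, beta): theta overlapped-by beta ✓
(theta, mu): theta overlapped-by mu ✓
(zeta, mu): zeta overlapped-by mu ✓
(zeta, theta): zeta overlapped-by theta ✓
Count: 4.

4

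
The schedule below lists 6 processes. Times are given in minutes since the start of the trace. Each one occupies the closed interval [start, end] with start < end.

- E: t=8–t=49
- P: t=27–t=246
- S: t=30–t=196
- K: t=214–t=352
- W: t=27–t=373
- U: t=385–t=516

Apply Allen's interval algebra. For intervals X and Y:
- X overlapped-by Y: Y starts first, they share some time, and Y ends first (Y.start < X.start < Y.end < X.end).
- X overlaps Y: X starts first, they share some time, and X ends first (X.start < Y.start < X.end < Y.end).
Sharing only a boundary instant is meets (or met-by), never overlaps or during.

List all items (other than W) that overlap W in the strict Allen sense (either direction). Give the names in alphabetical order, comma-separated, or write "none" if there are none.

Target W = [t=27, t=373].
E [t=8, t=49] → overlaps → yes.
K [t=214, t=352] → during → no.
P [t=27, t=246] → starts → no.
S [t=30, t=196] → during → no.
U [t=385, t=516] → after → no.
Result: E.

E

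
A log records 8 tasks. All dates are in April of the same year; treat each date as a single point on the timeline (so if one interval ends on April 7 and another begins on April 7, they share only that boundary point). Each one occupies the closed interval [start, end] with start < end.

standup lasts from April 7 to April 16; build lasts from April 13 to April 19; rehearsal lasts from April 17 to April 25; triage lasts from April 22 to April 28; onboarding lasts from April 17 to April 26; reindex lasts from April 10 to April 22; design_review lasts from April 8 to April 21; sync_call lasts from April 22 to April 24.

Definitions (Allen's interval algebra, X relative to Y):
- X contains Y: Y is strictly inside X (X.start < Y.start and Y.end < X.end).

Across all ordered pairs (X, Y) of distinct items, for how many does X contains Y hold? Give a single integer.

Checking all 56 ordered pairs for relation 'contains'; matching pairs in alphabetical order:
(design_review, build): design_review contains build ✓
(onboarding, sync_call): onboarding contains sync_call ✓
(rehearsal, sync_call): rehearsal contains sync_call ✓
(reindex, build): reindex contains build ✓
Count: 4.

4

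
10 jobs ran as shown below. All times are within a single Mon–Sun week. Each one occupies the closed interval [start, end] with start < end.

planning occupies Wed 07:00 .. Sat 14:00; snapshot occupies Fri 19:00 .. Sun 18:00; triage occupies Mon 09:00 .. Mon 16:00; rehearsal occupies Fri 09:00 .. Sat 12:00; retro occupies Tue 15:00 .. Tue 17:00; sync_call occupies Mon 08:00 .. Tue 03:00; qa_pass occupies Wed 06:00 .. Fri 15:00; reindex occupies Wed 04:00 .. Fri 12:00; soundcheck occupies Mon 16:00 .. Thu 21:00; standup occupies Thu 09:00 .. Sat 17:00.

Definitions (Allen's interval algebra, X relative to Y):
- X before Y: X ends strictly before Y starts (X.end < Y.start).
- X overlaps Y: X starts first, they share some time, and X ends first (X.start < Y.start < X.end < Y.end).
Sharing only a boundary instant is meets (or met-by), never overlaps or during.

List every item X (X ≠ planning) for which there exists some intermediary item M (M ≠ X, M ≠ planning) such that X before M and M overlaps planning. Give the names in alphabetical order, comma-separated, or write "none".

Target planning = [Wed 07:00, Sat 14:00].
Intermediaries M with M overlaps planning: qa_pass, reindex, soundcheck.
Via qa_pass — items with X before qa_pass: retro, sync_call, triage.
Via reindex — items with X before reindex: retro, sync_call, triage.
Via soundcheck — items with X before soundcheck: none.
Union: retro, sync_call, triage.

retro, sync_call, triage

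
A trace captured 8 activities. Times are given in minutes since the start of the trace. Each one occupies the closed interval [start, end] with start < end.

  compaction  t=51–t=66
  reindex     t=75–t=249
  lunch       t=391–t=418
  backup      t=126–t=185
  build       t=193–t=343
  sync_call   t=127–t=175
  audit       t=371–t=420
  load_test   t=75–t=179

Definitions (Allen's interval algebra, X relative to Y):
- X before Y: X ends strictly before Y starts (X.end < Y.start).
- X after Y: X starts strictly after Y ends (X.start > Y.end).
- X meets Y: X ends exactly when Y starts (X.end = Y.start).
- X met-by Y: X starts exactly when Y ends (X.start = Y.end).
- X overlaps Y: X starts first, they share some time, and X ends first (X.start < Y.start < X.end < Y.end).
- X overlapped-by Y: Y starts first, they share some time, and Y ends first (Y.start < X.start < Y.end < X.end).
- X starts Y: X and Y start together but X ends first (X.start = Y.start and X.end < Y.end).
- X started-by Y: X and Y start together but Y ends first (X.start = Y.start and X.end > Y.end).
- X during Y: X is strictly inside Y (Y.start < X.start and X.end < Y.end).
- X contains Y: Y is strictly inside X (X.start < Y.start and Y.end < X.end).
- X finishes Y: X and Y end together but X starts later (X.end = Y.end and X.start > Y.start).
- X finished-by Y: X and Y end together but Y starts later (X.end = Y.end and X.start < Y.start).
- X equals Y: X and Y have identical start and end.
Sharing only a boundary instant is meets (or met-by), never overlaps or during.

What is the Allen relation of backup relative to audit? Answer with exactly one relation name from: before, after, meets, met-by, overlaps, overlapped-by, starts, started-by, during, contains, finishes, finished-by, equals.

backup = [t=126, t=185]; audit = [t=371, t=420].
Compare endpoints: backup.start < audit.start, backup.start < audit.end, backup.end < audit.start, backup.end < audit.end.
That pattern is 'before'.

before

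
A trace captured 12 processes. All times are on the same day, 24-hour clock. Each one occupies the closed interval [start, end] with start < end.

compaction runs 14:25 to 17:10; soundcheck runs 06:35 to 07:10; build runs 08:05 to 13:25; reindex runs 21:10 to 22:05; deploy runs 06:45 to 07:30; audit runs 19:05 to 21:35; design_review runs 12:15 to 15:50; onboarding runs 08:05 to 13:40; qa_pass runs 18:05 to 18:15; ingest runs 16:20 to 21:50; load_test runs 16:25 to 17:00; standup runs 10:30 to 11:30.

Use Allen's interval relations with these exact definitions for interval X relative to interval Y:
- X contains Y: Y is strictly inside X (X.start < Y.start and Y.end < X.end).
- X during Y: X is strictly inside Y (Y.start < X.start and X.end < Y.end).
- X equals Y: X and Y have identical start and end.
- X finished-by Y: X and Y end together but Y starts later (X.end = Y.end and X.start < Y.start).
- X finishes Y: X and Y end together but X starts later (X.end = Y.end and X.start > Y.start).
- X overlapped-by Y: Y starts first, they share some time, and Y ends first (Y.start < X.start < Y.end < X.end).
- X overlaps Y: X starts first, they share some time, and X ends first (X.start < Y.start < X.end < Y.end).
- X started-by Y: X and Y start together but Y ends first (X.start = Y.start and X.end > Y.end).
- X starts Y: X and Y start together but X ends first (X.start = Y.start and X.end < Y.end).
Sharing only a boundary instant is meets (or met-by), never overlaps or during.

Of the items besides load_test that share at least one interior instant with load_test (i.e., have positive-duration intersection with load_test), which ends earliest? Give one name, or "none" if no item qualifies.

compaction

Target load_test = [16:25, 17:00].
audit [19:05, 21:35] → after → excluded.
build [08:05, 13:25] → before → excluded.
compaction [14:25, 17:10] → contains → candidate.
deploy [06:45, 07:30] → before → excluded.
design_review [12:15, 15:50] → before → excluded.
ingest [16:20, 21:50] → contains → candidate.
onboarding [08:05, 13:40] → before → excluded.
qa_pass [18:05, 18:15] → after → excluded.
reindex [21:10, 22:05] → after → excluded.
soundcheck [06:35, 07:10] → before → excluded.
standup [10:30, 11:30] → before → excluded.
Among candidates, earliest end is 17:10 → compaction.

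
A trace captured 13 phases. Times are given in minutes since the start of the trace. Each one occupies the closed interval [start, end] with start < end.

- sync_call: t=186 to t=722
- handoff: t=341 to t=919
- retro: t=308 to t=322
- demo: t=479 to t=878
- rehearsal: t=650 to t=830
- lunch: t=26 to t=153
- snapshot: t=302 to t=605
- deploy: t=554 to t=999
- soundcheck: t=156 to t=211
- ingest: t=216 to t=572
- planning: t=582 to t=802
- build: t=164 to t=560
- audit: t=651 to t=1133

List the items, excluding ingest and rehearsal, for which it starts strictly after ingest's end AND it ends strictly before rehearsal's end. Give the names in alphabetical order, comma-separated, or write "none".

Conditions: its start is strictly after ingest's end (X.start > t=572) AND its end is strictly before rehearsal's end (X.end < t=830).
audit: start t=651 > t=572? ✓; end t=1133 < t=830? ✗ → no.
build: start t=164 > t=572? ✗; end t=560 < t=830? ✓ → no.
demo: start t=479 > t=572? ✗; end t=878 < t=830? ✗ → no.
deploy: start t=554 > t=572? ✗; end t=999 < t=830? ✗ → no.
handoff: start t=341 > t=572? ✗; end t=919 < t=830? ✗ → no.
lunch: start t=26 > t=572? ✗; end t=153 < t=830? ✓ → no.
planning: start t=582 > t=572? ✓; end t=802 < t=830? ✓ → yes.
retro: start t=308 > t=572? ✗; end t=322 < t=830? ✓ → no.
snapshot: start t=302 > t=572? ✗; end t=605 < t=830? ✓ → no.
soundcheck: start t=156 > t=572? ✗; end t=211 < t=830? ✓ → no.
sync_call: start t=186 > t=572? ✗; end t=722 < t=830? ✓ → no.
Result: planning.

planning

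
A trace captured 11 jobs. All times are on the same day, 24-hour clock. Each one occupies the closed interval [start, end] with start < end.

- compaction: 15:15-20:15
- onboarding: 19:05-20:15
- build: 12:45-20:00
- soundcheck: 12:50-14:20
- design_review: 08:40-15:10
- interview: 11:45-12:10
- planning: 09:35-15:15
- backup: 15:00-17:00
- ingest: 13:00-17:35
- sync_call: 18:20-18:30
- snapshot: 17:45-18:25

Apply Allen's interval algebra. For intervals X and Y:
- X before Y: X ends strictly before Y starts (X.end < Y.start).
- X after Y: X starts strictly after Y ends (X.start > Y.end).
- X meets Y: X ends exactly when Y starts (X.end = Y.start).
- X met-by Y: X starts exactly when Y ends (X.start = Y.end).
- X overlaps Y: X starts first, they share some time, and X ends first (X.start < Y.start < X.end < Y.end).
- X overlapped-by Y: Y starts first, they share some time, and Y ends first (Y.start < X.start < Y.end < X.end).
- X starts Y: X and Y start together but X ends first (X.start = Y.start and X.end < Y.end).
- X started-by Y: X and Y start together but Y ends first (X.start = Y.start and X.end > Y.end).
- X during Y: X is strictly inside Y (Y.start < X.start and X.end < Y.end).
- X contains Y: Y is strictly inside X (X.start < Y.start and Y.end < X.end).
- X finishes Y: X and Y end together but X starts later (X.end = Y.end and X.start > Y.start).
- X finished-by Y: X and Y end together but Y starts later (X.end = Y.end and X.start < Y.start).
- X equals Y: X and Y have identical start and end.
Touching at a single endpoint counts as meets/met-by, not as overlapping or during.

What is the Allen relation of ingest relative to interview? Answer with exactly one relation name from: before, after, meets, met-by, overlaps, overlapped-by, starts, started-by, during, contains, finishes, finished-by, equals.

after

ingest = [13:00, 17:35]; interview = [11:45, 12:10].
Compare endpoints: ingest.start > interview.start, ingest.start > interview.end, ingest.end > interview.start, ingest.end > interview.end.
That pattern is 'after'.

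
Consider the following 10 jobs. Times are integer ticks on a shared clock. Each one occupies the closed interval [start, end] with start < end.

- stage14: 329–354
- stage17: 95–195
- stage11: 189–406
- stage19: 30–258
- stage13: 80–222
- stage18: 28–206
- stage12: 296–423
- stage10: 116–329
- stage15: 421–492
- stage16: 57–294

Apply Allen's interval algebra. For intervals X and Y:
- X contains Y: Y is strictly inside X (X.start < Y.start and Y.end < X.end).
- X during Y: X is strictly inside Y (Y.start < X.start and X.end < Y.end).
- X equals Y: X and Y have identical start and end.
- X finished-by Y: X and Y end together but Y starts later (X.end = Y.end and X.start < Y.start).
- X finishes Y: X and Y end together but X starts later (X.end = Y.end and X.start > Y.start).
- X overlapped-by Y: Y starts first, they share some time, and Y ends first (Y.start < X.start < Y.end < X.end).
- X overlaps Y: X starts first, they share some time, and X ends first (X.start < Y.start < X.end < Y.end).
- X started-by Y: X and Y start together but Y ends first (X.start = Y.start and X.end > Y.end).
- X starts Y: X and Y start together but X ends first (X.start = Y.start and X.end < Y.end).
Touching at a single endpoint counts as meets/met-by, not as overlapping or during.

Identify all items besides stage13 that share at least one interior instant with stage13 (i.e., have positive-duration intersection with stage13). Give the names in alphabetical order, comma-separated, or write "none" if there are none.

Target stage13 = [80, 222].
stage10 [116, 329] → overlapped-by → yes.
stage11 [189, 406] → overlapped-by → yes.
stage12 [296, 423] → after → no.
stage14 [329, 354] → after → no.
stage15 [421, 492] → after → no.
stage16 [57, 294] → contains → yes.
stage17 [95, 195] → during → yes.
stage18 [28, 206] → overlaps → yes.
stage19 [30, 258] → contains → yes.
Result: stage10, stage11, stage16, stage17, stage18, stage19.

stage10, stage11, stage16, stage17, stage18, stage19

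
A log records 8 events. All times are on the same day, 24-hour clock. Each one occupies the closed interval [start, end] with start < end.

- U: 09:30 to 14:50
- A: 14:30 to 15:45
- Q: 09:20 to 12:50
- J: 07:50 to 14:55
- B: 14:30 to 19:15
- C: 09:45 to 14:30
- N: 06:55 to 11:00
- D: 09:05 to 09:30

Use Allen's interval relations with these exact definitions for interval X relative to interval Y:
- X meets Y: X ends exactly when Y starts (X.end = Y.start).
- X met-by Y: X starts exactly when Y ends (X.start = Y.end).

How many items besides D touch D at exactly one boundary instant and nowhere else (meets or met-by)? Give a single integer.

1

Target D = [09:05, 09:30].
A [14:30, 15:45] → after → no.
B [14:30, 19:15] → after → no.
C [09:45, 14:30] → after → no.
J [07:50, 14:55] → contains → no.
N [06:55, 11:00] → contains → no.
Q [09:20, 12:50] → overlapped-by → no.
U [09:30, 14:50] → met-by → counts.
Total: 1.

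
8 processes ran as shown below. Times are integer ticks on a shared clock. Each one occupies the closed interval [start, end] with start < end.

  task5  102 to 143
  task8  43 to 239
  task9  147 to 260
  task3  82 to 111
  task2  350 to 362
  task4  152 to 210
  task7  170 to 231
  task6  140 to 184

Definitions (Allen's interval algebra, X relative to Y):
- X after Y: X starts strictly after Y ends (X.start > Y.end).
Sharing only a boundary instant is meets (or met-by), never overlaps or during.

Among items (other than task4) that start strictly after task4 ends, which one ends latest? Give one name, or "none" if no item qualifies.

Target task4 = [152, 210].
task2 [350, 362] → after → candidate.
task3 [82, 111] → before → excluded.
task5 [102, 143] → before → excluded.
task6 [140, 184] → overlaps → excluded.
task7 [170, 231] → overlapped-by → excluded.
task8 [43, 239] → contains → excluded.
task9 [147, 260] → contains → excluded.
Among candidates, latest end is 362 → task2.

task2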